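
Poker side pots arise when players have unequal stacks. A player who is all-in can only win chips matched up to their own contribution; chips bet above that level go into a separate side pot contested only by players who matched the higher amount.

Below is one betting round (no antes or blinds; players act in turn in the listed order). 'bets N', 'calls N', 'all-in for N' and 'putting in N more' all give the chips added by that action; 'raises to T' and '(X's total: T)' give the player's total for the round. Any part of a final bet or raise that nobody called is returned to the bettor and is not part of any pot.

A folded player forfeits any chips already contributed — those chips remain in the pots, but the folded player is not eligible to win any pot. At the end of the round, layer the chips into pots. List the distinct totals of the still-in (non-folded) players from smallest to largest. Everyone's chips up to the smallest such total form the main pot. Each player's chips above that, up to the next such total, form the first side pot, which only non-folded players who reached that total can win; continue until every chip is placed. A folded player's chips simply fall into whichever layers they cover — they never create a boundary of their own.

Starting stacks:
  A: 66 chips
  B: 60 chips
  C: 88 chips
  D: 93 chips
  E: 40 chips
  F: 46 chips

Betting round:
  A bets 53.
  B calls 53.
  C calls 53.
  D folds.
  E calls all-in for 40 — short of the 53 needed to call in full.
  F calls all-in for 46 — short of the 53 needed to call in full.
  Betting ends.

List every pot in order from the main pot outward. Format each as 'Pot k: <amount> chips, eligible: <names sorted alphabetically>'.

Contributions: A=53, B=53, C=53, E=40, F=46
Folded: D
Pot levels (distinct totals of non-folded players): 40, 46, 53
Layer 1-40: 40 each from A, B, C, E, F = 40*5 = 200 chips; eligible A, B, C, E, F
Layer 41-46: 6 each from A, B, C, F = 6*4 = 24 chips; eligible A, B, C, F
Layer 47-53: 7 each from A, B, C = 7*3 = 21 chips; eligible A, B, C

Pot 1: 200 chips, eligible: A, B, C, E, F
Pot 2: 24 chips, eligible: A, B, C, F
Pot 3: 21 chips, eligible: A, B, C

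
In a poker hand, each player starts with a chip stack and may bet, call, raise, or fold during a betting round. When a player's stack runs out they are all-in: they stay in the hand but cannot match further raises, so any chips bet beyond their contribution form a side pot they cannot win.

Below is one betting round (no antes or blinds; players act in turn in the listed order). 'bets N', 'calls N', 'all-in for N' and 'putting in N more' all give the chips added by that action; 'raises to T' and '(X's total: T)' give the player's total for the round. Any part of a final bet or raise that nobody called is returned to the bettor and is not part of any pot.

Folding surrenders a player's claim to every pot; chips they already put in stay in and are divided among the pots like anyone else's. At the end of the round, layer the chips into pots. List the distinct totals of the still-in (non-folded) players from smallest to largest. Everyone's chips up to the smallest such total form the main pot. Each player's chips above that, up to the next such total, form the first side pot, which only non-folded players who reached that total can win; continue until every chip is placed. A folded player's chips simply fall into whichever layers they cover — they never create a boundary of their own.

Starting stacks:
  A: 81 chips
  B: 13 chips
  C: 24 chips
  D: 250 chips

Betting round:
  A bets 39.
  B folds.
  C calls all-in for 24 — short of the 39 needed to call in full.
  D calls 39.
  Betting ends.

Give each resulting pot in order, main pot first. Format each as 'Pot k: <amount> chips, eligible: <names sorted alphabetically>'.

Pot 1: 72 chips, eligible: A, C, D
Pot 2: 30 chips, eligible: A, D

Derivation:
Contributions: A=39, C=24, D=39
Folded: B
Pot levels (distinct totals of non-folded players): 24, 39
Layer 1-24: 24 each from A, C, D = 24*3 = 72 chips; eligible A, C, D
Layer 25-39: 15 each from A, D = 15*2 = 30 chips; eligible A, D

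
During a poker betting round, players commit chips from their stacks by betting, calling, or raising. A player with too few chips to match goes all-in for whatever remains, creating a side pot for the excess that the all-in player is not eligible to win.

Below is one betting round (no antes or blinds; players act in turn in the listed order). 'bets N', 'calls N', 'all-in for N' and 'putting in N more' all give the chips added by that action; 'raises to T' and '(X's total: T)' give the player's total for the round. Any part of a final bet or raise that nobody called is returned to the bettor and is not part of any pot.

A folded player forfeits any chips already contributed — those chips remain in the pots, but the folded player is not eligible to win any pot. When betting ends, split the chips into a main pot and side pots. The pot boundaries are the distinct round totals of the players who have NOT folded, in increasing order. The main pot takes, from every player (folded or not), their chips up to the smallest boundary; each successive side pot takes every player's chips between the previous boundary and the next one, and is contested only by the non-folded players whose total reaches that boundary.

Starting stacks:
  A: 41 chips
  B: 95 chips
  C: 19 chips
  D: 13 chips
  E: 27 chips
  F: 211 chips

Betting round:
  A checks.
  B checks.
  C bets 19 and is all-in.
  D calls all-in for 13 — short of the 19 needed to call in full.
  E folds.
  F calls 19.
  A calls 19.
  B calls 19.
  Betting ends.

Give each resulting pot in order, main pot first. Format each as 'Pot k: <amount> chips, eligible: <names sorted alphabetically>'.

Pot 1: 65 chips, eligible: A, B, C, D, F
Pot 2: 24 chips, eligible: A, B, C, F

Derivation:
Contributions: A=19, B=19, C=19, D=13, F=19
Folded: E
Pot levels (distinct totals of non-folded players): 13, 19
Layer 1-13: 13 each from A, B, C, D, F = 13*5 = 65 chips; eligible A, B, C, D, F
Layer 14-19: 6 each from A, B, C, F = 6*4 = 24 chips; eligible A, B, C, F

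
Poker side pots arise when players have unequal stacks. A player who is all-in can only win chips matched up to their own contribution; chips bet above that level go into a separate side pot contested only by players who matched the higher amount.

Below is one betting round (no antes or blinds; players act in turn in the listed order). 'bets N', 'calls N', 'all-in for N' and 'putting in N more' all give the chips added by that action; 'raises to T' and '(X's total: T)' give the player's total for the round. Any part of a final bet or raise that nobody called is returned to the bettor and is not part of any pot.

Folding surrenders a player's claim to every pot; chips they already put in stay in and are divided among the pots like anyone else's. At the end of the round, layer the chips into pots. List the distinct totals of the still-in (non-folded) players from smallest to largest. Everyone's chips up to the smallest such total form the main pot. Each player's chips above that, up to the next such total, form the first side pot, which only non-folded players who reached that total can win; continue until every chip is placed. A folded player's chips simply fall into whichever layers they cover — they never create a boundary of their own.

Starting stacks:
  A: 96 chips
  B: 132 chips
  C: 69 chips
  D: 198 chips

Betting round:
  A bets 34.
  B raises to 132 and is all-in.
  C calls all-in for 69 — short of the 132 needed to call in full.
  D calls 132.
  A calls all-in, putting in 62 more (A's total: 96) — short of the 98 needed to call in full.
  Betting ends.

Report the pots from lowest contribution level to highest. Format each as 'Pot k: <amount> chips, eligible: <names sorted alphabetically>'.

Pot 1: 276 chips, eligible: A, B, C, D
Pot 2: 81 chips, eligible: A, B, D
Pot 3: 72 chips, eligible: B, D

Derivation:
Contributions: A=96, B=132, C=69, D=132
Pot levels (distinct totals of non-folded players): 69, 96, 132
Layer 1-69: 69 each from A, B, C, D = 69*4 = 276 chips; eligible A, B, C, D
Layer 70-96: 27 each from A, B, D = 27*3 = 81 chips; eligible A, B, D
Layer 97-132: 36 each from B, D = 36*2 = 72 chips; eligible B, D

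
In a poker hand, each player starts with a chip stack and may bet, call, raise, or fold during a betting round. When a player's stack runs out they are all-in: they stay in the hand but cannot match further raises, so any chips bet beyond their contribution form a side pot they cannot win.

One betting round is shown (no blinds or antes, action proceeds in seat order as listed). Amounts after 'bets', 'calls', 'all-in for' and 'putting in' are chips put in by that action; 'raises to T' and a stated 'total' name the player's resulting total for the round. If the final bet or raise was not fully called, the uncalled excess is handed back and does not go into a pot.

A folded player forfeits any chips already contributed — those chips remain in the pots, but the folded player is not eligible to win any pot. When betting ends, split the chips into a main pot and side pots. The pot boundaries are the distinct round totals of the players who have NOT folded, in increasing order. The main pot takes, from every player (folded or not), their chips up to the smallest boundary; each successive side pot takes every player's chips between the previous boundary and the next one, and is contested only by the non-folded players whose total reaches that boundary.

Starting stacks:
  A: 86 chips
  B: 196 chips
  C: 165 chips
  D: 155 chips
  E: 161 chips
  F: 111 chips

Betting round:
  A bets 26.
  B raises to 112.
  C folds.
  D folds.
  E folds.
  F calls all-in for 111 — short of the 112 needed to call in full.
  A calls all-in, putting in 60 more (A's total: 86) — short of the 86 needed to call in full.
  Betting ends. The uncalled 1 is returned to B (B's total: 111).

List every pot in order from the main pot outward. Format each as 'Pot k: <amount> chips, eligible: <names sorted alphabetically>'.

Pot 1: 258 chips, eligible: A, B, F
Pot 2: 50 chips, eligible: B, F

Derivation:
Contributions (after 1 returned to B): A=86, B=111, F=111
Folded: C, D, E
Pot levels (distinct totals of non-folded players): 86, 111
Layer 1-86: 86 each from A, B, F = 86*3 = 258 chips; eligible A, B, F
Layer 87-111: 25 each from B, F = 25*2 = 50 chips; eligible B, F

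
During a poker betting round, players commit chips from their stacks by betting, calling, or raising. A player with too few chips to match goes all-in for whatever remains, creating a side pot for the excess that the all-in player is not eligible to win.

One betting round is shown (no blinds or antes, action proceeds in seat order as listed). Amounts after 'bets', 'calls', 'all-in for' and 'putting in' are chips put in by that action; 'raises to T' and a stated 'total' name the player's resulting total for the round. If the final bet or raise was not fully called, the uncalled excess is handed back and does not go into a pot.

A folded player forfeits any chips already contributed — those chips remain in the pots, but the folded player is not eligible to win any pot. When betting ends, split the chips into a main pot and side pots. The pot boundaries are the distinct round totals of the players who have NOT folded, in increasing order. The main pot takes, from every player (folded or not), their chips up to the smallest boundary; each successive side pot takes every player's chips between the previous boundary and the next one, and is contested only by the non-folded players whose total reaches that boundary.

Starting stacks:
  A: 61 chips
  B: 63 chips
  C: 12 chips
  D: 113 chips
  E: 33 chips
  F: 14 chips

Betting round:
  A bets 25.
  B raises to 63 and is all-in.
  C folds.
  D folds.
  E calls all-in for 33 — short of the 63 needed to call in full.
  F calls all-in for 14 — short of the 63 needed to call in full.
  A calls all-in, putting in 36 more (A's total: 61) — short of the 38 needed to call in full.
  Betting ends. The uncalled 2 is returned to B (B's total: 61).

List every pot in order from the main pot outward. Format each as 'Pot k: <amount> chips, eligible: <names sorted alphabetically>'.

Pot 1: 56 chips, eligible: A, B, E, F
Pot 2: 57 chips, eligible: A, B, E
Pot 3: 56 chips, eligible: A, B

Derivation:
Contributions (after 2 returned to B): A=61, B=61, E=33, F=14
Folded: C, D
Pot levels (distinct totals of non-folded players): 14, 33, 61
Layer 1-14: 14 each from A, B, E, F = 14*4 = 56 chips; eligible A, B, E, F
Layer 15-33: 19 each from A, B, E = 19*3 = 57 chips; eligible A, B, E
Layer 34-61: 28 each from A, B = 28*2 = 56 chips; eligible A, B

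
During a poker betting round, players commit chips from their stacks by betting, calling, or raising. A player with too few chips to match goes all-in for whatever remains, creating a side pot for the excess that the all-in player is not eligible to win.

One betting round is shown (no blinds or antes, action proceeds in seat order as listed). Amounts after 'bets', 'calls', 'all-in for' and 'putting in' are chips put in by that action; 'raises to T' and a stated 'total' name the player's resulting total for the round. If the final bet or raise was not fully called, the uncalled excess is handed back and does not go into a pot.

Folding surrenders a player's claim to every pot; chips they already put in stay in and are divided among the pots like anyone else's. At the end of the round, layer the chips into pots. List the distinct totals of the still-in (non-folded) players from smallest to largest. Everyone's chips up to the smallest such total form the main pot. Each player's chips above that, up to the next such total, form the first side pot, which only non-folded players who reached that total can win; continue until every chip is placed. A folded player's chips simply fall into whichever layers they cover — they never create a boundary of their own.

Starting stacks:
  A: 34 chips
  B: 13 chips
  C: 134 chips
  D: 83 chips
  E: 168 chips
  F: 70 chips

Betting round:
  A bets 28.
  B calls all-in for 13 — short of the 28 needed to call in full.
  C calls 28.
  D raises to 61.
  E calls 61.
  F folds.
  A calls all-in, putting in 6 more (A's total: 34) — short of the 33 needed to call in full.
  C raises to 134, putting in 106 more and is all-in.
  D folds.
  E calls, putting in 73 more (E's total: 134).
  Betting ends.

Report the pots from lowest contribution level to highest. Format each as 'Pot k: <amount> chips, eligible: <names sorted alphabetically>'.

Pot 1: 65 chips, eligible: A, B, C, E
Pot 2: 84 chips, eligible: A, C, E
Pot 3: 227 chips, eligible: C, E

Derivation:
Contributions: A=34, B=13, C=134, D=61, E=134
Folded: D, F
Pot levels (distinct totals of non-folded players): 13, 34, 134
Layer 1-13: 13 each from A, B, C, D, E = 13*5 = 65 chips; eligible A, B, C, E
Layer 14-34: 21 each from A, C, D, E = 21*4 = 84 chips; eligible A, C, E
Layer 35-134: C 100 + D 27 + E 100 = 227 chips; eligible C, E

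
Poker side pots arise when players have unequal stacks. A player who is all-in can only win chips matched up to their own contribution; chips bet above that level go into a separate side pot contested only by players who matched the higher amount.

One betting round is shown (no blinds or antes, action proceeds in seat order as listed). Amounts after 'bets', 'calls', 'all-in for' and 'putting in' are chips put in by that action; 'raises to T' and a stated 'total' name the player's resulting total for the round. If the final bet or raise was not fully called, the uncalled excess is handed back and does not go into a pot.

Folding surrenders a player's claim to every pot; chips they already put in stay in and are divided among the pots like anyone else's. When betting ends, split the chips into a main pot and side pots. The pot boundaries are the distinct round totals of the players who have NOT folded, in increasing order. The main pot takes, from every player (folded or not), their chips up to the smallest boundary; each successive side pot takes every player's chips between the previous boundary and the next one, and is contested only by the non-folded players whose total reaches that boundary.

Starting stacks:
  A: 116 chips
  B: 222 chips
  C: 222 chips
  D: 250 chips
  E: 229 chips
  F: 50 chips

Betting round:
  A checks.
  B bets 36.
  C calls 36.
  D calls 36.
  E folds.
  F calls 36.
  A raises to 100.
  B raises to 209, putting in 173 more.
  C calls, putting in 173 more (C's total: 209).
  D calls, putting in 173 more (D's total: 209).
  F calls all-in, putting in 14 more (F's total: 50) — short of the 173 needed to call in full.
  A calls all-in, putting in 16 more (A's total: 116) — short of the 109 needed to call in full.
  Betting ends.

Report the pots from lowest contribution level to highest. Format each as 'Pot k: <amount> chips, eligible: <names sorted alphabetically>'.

Pot 1: 250 chips, eligible: A, B, C, D, F
Pot 2: 264 chips, eligible: A, B, C, D
Pot 3: 279 chips, eligible: B, C, D

Derivation:
Contributions: A=116, B=209, C=209, D=209, F=50
Folded: E
Pot levels (distinct totals of non-folded players): 50, 116, 209
Layer 1-50: 50 each from A, B, C, D, F = 50*5 = 250 chips; eligible A, B, C, D, F
Layer 51-116: 66 each from A, B, C, D = 66*4 = 264 chips; eligible A, B, C, D
Layer 117-209: 93 each from B, C, D = 93*3 = 279 chips; eligible B, C, D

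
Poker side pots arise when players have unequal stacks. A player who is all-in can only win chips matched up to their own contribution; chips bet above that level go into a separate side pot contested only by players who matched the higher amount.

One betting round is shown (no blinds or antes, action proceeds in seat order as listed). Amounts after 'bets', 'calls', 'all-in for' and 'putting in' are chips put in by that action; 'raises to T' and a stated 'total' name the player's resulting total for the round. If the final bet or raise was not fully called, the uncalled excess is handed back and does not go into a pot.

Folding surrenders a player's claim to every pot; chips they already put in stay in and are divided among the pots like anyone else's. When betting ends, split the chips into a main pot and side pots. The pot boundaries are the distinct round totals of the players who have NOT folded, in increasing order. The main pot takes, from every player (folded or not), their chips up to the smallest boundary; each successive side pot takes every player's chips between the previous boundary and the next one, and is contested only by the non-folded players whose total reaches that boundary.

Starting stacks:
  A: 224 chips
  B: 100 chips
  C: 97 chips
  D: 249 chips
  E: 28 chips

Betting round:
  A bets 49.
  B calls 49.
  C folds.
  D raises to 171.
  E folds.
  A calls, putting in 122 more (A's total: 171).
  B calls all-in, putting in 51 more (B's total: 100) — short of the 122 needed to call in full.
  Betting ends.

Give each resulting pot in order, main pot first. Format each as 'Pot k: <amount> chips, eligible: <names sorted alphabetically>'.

Contributions: A=171, B=100, D=171
Folded: C, E
Pot levels (distinct totals of non-folded players): 100, 171
Layer 1-100: 100 each from A, B, D = 100*3 = 300 chips; eligible A, B, D
Layer 101-171: 71 each from A, D = 71*2 = 142 chips; eligible A, D

Pot 1: 300 chips, eligible: A, B, D
Pot 2: 142 chips, eligible: A, D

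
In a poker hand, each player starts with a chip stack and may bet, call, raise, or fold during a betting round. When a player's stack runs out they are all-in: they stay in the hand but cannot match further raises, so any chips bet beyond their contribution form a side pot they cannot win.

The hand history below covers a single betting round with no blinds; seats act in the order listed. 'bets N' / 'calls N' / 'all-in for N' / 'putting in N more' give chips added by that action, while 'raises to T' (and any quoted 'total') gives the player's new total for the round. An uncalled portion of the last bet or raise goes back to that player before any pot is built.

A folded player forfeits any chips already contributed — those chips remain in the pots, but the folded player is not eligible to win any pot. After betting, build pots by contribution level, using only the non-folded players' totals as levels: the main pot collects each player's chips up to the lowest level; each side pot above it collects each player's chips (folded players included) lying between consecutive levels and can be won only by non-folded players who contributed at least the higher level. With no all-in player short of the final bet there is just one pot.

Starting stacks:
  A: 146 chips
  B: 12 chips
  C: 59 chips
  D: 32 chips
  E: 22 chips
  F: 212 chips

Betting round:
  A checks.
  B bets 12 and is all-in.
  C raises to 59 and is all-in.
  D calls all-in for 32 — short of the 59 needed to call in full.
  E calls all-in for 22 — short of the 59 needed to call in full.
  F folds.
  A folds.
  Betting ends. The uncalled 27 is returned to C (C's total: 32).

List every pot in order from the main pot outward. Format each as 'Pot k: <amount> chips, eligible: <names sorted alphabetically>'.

Pot 1: 48 chips, eligible: B, C, D, E
Pot 2: 30 chips, eligible: C, D, E
Pot 3: 20 chips, eligible: C, D

Derivation:
Contributions (after 27 returned to C): B=12, C=32, D=32, E=22
Folded: A, F
Pot levels (distinct totals of non-folded players): 12, 22, 32
Layer 1-12: 12 each from B, C, D, E = 12*4 = 48 chips; eligible B, C, D, E
Layer 13-22: 10 each from C, D, E = 10*3 = 30 chips; eligible C, D, E
Layer 23-32: 10 each from C, D = 10*2 = 20 chips; eligible C, D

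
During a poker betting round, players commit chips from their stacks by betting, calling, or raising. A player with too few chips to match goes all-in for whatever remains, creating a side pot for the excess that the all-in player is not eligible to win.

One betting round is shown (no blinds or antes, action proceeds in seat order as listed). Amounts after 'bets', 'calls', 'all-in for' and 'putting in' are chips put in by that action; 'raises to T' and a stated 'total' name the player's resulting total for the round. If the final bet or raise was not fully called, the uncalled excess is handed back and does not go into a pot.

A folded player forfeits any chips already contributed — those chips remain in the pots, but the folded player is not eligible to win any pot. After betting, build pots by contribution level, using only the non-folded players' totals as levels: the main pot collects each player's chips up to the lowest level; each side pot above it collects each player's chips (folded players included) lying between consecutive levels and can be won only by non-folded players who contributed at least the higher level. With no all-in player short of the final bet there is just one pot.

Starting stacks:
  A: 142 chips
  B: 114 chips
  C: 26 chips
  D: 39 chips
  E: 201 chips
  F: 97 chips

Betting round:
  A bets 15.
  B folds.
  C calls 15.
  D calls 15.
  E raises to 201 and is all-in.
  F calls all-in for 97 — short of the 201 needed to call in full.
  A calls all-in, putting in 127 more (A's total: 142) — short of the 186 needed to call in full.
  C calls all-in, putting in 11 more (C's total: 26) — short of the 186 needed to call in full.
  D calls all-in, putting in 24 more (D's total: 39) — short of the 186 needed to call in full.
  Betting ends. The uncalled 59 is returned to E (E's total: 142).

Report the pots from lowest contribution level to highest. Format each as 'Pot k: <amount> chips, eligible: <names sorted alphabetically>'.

Contributions (after 59 returned to E): A=142, C=26, D=39, E=142, F=97
Folded: B
Pot levels (distinct totals of non-folded players): 26, 39, 97, 142
Layer 1-26: 26 each from A, C, D, E, F = 26*5 = 130 chips; eligible A, C, D, E, F
Layer 27-39: 13 each from A, D, E, F = 13*4 = 52 chips; eligible A, D, E, F
Layer 40-97: 58 each from A, E, F = 58*3 = 174 chips; eligible A, E, F
Layer 98-142: 45 each from A, E = 45*2 = 90 chips; eligible A, E

Pot 1: 130 chips, eligible: A, C, D, E, F
Pot 2: 52 chips, eligible: A, D, E, F
Pot 3: 174 chips, eligible: A, E, F
Pot 4: 90 chips, eligible: A, E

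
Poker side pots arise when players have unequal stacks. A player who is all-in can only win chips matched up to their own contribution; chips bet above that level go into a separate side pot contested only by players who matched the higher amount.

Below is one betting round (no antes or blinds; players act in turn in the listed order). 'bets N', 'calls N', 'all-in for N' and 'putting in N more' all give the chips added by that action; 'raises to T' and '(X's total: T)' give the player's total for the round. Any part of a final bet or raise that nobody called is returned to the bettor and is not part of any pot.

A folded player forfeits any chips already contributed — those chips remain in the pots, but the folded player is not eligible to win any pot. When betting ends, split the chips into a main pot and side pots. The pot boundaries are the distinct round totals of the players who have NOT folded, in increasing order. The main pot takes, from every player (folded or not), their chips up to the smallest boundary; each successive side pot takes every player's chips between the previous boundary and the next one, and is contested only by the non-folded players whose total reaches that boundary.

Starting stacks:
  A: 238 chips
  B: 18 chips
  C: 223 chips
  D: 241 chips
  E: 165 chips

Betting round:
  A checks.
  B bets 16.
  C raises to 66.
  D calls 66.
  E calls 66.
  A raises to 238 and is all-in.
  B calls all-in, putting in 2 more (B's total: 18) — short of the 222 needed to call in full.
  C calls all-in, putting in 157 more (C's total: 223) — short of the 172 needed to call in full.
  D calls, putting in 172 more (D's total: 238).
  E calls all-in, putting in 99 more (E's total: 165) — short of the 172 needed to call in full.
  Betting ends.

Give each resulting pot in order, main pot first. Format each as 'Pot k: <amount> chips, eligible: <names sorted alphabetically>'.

Contributions: A=238, B=18, C=223, D=238, E=165
Pot levels (distinct totals of non-folded players): 18, 165, 223, 238
Layer 1-18: 18 each from A, B, C, D, E = 18*5 = 90 chips; eligible A, B, C, D, E
Layer 19-165: 147 each from A, C, D, E = 147*4 = 588 chips; eligible A, C, D, E
Layer 166-223: 58 each from A, C, D = 58*3 = 174 chips; eligible A, C, D
Layer 224-238: 15 each from A, D = 15*2 = 30 chips; eligible A, D

Pot 1: 90 chips, eligible: A, B, C, D, E
Pot 2: 588 chips, eligible: A, C, D, E
Pot 3: 174 chips, eligible: A, C, D
Pot 4: 30 chips, eligible: A, D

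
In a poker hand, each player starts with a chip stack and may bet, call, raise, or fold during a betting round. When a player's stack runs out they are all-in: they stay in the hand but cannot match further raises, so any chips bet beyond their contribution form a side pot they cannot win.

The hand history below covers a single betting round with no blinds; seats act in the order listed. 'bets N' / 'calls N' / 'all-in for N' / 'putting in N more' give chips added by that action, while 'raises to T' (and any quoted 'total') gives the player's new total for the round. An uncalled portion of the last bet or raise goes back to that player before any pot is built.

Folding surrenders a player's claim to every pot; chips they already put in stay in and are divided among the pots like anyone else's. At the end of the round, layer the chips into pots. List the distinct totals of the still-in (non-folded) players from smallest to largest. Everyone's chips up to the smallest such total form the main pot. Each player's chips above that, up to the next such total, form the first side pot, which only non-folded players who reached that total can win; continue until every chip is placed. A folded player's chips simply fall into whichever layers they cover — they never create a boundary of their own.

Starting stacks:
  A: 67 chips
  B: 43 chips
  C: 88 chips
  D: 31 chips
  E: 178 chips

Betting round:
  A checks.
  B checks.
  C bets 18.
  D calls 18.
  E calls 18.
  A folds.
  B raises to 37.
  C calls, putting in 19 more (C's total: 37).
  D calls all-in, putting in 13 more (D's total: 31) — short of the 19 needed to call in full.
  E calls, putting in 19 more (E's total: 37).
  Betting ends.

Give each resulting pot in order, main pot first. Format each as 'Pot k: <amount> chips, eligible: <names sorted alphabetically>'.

Contributions: B=37, C=37, D=31, E=37
Folded: A
Pot levels (distinct totals of non-folded players): 31, 37
Layer 1-31: 31 each from B, C, D, E = 31*4 = 124 chips; eligible B, C, D, E
Layer 32-37: 6 each from B, C, E = 6*3 = 18 chips; eligible B, C, E

Pot 1: 124 chips, eligible: B, C, D, E
Pot 2: 18 chips, eligible: B, C, E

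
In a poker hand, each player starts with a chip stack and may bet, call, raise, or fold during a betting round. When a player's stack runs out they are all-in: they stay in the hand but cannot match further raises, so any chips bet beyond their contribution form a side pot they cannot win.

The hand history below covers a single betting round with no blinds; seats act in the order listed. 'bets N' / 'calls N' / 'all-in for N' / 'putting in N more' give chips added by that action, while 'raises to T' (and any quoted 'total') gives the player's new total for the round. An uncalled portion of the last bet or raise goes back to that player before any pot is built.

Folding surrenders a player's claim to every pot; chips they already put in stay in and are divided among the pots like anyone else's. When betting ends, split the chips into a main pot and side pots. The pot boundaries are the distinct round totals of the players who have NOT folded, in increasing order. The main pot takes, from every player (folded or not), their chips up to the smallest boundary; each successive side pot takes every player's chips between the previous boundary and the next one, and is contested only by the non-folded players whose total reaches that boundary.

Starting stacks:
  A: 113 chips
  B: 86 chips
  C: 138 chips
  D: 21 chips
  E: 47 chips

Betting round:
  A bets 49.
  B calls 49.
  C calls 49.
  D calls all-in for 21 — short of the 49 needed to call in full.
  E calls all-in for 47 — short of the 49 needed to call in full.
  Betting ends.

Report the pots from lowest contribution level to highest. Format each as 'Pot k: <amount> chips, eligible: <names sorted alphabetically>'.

Contributions: A=49, B=49, C=49, D=21, E=47
Pot levels (distinct totals of non-folded players): 21, 47, 49
Layer 1-21: 21 each from A, B, C, D, E = 21*5 = 105 chips; eligible A, B, C, D, E
Layer 22-47: 26 each from A, B, C, E = 26*4 = 104 chips; eligible A, B, C, E
Layer 48-49: 2 each from A, B, C = 2*3 = 6 chips; eligible A, B, C

Pot 1: 105 chips, eligible: A, B, C, D, E
Pot 2: 104 chips, eligible: A, B, C, E
Pot 3: 6 chips, eligible: A, B, C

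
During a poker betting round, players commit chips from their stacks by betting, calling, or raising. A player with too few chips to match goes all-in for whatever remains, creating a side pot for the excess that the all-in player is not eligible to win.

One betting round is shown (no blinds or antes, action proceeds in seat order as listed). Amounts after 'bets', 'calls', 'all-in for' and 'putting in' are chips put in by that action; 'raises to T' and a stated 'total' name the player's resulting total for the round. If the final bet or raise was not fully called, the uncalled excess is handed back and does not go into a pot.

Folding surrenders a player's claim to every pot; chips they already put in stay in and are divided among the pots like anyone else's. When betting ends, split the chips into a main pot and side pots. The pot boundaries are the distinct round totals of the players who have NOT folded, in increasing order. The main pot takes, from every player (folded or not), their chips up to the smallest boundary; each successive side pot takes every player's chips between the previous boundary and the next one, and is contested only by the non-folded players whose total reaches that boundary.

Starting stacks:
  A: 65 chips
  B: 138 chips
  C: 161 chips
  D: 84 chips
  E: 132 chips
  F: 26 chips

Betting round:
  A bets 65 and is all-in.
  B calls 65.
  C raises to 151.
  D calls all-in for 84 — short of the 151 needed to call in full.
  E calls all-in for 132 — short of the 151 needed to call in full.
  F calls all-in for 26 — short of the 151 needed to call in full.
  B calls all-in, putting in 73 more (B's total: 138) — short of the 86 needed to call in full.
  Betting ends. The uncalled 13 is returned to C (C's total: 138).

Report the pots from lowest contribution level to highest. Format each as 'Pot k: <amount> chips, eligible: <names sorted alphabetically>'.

Pot 1: 156 chips, eligible: A, B, C, D, E, F
Pot 2: 195 chips, eligible: A, B, C, D, E
Pot 3: 76 chips, eligible: B, C, D, E
Pot 4: 144 chips, eligible: B, C, E
Pot 5: 12 chips, eligible: B, C

Derivation:
Contributions (after 13 returned to C): A=65, B=138, C=138, D=84, E=132, F=26
Pot levels (distinct totals of non-folded players): 26, 65, 84, 132, 138
Layer 1-26: 26 each from A, B, C, D, E, F = 26*6 = 156 chips; eligible A, B, C, D, E, F
Layer 27-65: 39 each from A, B, C, D, E = 39*5 = 195 chips; eligible A, B, C, D, E
Layer 66-84: 19 each from B, C, D, E = 19*4 = 76 chips; eligible B, C, D, E
Layer 85-132: 48 each from B, C, E = 48*3 = 144 chips; eligible B, C, E
Layer 133-138: 6 each from B, C = 6*2 = 12 chips; eligible B, C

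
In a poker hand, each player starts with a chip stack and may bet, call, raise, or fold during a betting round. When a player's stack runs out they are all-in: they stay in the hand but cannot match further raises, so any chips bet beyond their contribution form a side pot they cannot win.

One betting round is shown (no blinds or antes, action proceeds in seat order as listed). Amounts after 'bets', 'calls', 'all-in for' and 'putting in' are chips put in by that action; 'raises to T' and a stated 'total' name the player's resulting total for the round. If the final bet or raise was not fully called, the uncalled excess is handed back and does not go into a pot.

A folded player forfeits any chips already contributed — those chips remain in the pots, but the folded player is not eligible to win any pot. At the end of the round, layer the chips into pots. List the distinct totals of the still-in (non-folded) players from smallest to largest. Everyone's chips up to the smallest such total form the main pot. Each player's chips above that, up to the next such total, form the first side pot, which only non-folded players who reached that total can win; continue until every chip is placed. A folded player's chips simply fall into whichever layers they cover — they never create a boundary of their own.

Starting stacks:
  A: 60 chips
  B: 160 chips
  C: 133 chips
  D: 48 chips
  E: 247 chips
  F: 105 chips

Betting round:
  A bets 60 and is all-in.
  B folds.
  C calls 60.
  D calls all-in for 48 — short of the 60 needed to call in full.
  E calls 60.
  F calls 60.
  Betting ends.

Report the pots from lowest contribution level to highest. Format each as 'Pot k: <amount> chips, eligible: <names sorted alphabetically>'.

Pot 1: 240 chips, eligible: A, C, D, E, F
Pot 2: 48 chips, eligible: A, C, E, F

Derivation:
Contributions: A=60, C=60, D=48, E=60, F=60
Folded: B
Pot levels (distinct totals of non-folded players): 48, 60
Layer 1-48: 48 each from A, C, D, E, F = 48*5 = 240 chips; eligible A, C, D, E, F
Layer 49-60: 12 each from A, C, E, F = 12*4 = 48 chips; eligible A, C, E, F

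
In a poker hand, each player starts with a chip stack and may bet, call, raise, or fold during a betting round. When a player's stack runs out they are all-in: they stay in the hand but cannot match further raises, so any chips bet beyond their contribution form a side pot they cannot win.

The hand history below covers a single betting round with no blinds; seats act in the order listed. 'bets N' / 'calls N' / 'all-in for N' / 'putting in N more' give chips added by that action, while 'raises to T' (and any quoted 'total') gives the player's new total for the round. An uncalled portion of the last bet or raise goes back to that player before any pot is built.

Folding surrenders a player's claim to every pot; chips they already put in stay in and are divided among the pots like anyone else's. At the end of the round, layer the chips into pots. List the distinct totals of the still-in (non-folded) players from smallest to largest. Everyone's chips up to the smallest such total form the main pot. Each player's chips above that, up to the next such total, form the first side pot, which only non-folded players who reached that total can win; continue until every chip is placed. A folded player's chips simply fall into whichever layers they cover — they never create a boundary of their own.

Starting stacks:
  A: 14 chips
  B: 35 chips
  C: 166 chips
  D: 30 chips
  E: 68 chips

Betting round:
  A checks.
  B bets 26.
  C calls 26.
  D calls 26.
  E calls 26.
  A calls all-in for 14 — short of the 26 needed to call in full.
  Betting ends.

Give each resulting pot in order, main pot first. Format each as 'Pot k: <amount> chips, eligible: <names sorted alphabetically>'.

Contributions: A=14, B=26, C=26, D=26, E=26
Pot levels (distinct totals of non-folded players): 14, 26
Layer 1-14: 14 each from A, B, C, D, E = 14*5 = 70 chips; eligible A, B, C, D, E
Layer 15-26: 12 each from B, C, D, E = 12*4 = 48 chips; eligible B, C, D, E

Pot 1: 70 chips, eligible: A, B, C, D, E
Pot 2: 48 chips, eligible: B, C, D, E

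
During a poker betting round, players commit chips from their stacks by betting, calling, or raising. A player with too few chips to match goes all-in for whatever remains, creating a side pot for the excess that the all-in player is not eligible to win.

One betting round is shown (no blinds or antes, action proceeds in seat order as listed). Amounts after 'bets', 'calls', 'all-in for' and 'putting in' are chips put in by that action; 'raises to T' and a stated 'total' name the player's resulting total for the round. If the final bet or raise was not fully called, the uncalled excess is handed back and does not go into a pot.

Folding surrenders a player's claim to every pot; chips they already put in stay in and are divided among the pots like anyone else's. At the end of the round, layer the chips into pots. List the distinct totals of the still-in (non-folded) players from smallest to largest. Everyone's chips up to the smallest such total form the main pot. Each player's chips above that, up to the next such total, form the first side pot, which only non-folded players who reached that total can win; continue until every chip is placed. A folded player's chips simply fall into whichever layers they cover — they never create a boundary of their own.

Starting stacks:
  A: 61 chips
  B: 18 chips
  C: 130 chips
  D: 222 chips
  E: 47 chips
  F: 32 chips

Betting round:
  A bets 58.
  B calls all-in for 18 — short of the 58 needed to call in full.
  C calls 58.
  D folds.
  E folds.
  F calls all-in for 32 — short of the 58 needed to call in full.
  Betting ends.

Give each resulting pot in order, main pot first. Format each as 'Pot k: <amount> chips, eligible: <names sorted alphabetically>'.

Pot 1: 72 chips, eligible: A, B, C, F
Pot 2: 42 chips, eligible: A, C, F
Pot 3: 52 chips, eligible: A, C

Derivation:
Contributions: A=58, B=18, C=58, F=32
Folded: D, E
Pot levels (distinct totals of non-folded players): 18, 32, 58
Layer 1-18: 18 each from A, B, C, F = 18*4 = 72 chips; eligible A, B, C, F
Layer 19-32: 14 each from A, C, F = 14*3 = 42 chips; eligible A, C, F
Layer 33-58: 26 each from A, C = 26*2 = 52 chips; eligible A, C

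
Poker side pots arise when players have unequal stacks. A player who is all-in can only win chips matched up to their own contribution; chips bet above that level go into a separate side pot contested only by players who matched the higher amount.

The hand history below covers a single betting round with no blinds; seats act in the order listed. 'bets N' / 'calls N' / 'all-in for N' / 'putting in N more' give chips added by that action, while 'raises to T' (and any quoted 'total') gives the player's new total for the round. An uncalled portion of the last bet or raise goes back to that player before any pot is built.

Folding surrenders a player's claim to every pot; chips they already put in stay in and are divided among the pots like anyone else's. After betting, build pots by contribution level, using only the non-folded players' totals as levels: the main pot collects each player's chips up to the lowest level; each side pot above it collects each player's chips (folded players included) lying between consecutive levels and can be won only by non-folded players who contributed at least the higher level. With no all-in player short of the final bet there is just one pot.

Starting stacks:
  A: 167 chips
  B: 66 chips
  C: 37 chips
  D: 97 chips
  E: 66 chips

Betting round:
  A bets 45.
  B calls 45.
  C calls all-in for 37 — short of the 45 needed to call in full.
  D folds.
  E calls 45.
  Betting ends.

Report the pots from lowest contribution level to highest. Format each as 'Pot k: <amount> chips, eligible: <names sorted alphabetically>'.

Contributions: A=45, B=45, C=37, E=45
Folded: D
Pot levels (distinct totals of non-folded players): 37, 45
Layer 1-37: 37 each from A, B, C, E = 37*4 = 148 chips; eligible A, B, C, E
Layer 38-45: 8 each from A, B, E = 8*3 = 24 chips; eligible A, B, E

Pot 1: 148 chips, eligible: A, B, C, E
Pot 2: 24 chips, eligible: A, B, E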